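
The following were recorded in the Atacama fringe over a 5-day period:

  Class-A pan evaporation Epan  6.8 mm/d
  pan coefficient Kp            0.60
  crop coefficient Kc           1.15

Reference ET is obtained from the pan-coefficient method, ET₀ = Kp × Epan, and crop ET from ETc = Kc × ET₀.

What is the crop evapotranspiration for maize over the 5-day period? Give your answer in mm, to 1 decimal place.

ET₀ = 0.60 × 6.8 = 4.0800 mm/d
ETc = Kc × ET₀ = 1.15 × 4.0800 = 4.6920 mm/d
Over 5 days: 4.6920 × 5 = 23.460 mm

23.5 mm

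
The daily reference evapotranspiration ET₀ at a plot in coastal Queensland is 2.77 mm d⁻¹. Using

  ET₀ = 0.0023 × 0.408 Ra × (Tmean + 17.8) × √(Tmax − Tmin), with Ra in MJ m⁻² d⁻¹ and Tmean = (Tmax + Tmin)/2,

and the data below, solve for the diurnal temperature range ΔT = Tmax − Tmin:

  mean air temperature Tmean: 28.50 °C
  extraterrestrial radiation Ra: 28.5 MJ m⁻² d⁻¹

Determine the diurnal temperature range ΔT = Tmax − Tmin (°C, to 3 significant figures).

5.00 °C

√ΔT = ET₀ / [0.0023 × 0.408 × Ra × (Tmean+17.8)] = 2.77 / (0.0023 × 11.6280 × 46.30) = 2.2370
ΔT = 2.2370² = 5.004 °C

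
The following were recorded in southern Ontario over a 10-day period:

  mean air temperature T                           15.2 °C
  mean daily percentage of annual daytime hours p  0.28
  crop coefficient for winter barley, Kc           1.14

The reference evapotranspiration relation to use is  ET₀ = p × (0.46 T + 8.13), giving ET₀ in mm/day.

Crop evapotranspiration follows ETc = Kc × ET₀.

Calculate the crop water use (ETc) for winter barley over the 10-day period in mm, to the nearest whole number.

48 mm

ET₀ = 0.28 × (0.46 × 15.2 + 8.13) = 0.28 × 15.122 = 4.2342 mm/d
ETc = Kc × ET₀ = 1.14 × 4.2342 = 4.8270 mm/d
Over 10 days: 4.8270 × 10 = 48.270 mm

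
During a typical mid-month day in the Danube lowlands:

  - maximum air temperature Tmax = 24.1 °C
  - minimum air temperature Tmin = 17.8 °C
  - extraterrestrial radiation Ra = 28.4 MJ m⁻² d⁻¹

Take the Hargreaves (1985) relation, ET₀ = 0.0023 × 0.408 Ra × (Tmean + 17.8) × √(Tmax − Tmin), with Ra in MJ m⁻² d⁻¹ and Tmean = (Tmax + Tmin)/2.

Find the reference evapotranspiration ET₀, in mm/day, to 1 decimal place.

2.6 mm/day

Tmean = (24.1 + 17.8)/2 = 20.95 °C
0.408 Ra = 0.408 × 28.4 = 11.5872 mm/d equivalent
ET₀ = 0.0023 × 11.5872 × (20.95 + 17.8) × √6.3 = 0.0023 × 11.5872 × 38.75 × 2.5100 = 2.5921 mm/d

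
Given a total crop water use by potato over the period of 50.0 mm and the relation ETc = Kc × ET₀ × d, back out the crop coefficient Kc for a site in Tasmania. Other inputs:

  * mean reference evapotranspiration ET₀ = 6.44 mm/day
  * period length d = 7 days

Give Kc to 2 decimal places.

ETc = Kc × ET₀ × d  ⇒  Kc = ETc / (ET₀ × d)
Kc = 50.0 / (6.44 × 7) = 50.0 / 45.08 = 1.1091

1.11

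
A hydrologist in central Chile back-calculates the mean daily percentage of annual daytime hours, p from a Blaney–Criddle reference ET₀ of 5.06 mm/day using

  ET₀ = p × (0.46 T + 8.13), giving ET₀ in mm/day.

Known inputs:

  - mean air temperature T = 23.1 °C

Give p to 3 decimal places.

0.270

p = ET₀ / (0.46 T + 8.13) = 5.06 / (0.46 × 23.1 + 8.13) = 5.06 / 18.756 = 0.2698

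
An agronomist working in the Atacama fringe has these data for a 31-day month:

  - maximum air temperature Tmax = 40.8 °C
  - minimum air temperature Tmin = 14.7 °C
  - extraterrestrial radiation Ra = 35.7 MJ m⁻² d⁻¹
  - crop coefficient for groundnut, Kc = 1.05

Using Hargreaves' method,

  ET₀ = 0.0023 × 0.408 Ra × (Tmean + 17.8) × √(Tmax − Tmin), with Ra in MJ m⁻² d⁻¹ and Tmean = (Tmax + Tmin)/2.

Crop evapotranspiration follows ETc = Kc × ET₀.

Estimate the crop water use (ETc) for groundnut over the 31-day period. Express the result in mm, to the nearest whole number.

Tmean = (40.8 + 14.7)/2 = 27.75 °C
0.408 Ra = 0.408 × 35.7 = 14.5656 mm/d equivalent
ET₀ = 0.0023 × 14.5656 × (27.75 + 17.8) × √26.1 = 0.0023 × 14.5656 × 45.55 × 5.1088 = 7.7959 mm/d
ETc = Kc × ET₀ = 1.05 × 7.7959 = 8.1857 mm/d
Over 31 days: 8.1857 × 31 = 253.757 mm

254 mm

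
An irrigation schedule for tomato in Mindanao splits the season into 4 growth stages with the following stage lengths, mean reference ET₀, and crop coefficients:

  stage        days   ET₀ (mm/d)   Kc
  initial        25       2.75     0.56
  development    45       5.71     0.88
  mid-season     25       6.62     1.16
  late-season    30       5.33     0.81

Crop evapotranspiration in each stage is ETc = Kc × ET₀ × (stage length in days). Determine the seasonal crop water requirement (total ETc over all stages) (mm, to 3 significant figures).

586 mm

initial: 0.56 × 2.75 × 25 = 38.50 mm
development: 0.88 × 5.71 × 45 = 226.12 mm
mid-season: 1.16 × 6.62 × 25 = 191.98 mm
late-season: 0.81 × 5.33 × 30 = 129.52 mm
Seasonal total = 586.12 mm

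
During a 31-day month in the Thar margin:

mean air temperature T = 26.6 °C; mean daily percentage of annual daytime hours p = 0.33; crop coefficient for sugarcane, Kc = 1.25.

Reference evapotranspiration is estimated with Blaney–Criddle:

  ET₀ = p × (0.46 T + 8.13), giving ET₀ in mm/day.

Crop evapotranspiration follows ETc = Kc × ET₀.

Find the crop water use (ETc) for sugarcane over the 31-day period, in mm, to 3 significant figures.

ET₀ = 0.33 × (0.46 × 26.6 + 8.13) = 0.33 × 20.366 = 6.7208 mm/d
ETc = Kc × ET₀ = 1.25 × 6.7208 = 8.4010 mm/d
Over 31 days: 8.4010 × 31 = 260.431 mm

260 mm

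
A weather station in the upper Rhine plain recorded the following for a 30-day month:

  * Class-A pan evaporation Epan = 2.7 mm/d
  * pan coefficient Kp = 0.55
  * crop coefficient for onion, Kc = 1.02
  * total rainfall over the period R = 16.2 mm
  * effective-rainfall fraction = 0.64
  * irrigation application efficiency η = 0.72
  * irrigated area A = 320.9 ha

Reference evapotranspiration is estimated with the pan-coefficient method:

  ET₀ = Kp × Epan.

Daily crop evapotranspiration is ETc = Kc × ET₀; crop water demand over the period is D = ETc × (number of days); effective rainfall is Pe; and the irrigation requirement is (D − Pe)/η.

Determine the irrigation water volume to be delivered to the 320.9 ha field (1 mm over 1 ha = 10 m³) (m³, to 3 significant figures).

156000 m³

ET₀ = 0.55 × 2.7 = 1.4850 mm/d
ETc = Kc × ET₀ = 1.02 × 1.4850 = 1.5147 mm/d
Crop demand D = ETc × 30 d = 1.5147 × 30 = 45.441 mm
Pe = 0.64 × 16.2 = 10.368 mm
D − Pe = 45.441 − 10.368 = 35.073 mm
Gross irrigation = 35.073 / 0.72 = 48.713 mm
Volume = 48.713 mm × 320.9 ha × 10 = 156320.0 m³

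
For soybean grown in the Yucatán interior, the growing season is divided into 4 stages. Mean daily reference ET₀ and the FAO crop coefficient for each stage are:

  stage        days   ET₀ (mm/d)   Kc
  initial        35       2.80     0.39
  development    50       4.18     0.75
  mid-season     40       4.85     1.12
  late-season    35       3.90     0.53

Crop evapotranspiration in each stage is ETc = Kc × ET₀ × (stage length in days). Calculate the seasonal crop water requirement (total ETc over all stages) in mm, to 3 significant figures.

initial: 0.39 × 2.80 × 35 = 38.22 mm
development: 0.75 × 4.18 × 50 = 156.75 mm
mid-season: 1.12 × 4.85 × 40 = 217.28 mm
late-season: 0.53 × 3.90 × 35 = 72.35 mm
Seasonal total = 484.60 mm

485 mm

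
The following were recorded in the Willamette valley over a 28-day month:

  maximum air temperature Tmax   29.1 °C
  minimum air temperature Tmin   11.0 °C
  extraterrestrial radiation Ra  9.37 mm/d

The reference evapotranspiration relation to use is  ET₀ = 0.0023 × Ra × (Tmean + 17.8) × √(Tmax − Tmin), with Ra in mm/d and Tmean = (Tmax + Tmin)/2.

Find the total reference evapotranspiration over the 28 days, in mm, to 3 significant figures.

Tmean = (29.1 + 11.0)/2 = 20.05 °C
ET₀ = 0.0023 × 9.37 × (20.05 + 17.8) × √18.1 = 0.0023 × 9.37 × 37.85 × 4.2544 = 3.4703 mm/d
Over 28 days: 3.4703 × 28 = 97.168 mm

97.2 mm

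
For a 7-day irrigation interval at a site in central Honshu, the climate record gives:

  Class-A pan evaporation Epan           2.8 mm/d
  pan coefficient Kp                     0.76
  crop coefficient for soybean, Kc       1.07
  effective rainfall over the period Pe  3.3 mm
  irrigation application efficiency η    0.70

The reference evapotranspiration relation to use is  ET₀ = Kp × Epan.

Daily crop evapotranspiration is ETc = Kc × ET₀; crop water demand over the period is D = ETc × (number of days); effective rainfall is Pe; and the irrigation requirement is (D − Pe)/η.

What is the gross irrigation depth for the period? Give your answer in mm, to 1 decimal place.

ET₀ = 0.76 × 2.8 = 2.1280 mm/d
ETc = Kc × ET₀ = 1.07 × 2.1280 = 2.2770 mm/d
Crop demand D = ETc × 7 d = 2.2770 × 7 = 15.939 mm
D − Pe = 15.939 − 3.3 = 12.639 mm
Gross irrigation = 12.639 / 0.70 = 18.056 mm

18.1 mm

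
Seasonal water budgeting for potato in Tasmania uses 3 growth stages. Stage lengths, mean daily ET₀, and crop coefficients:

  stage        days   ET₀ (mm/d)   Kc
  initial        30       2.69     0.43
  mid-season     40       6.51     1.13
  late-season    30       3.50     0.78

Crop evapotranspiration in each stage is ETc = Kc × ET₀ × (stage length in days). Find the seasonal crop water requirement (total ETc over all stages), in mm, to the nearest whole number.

initial: 0.43 × 2.69 × 30 = 34.70 mm
mid-season: 1.13 × 6.51 × 40 = 294.25 mm
late-season: 0.78 × 3.50 × 30 = 81.90 mm
Seasonal total = 410.85 mm

411 mm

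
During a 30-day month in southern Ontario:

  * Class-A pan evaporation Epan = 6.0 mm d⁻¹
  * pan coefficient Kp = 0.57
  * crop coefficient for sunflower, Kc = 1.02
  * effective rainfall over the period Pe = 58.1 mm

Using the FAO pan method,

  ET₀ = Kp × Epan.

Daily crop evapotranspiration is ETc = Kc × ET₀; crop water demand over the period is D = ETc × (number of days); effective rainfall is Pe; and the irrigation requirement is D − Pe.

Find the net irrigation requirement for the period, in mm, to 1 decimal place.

ET₀ = 0.57 × 6.0 = 3.4200 mm/d
ETc = Kc × ET₀ = 1.02 × 3.4200 = 3.4884 mm/d
Crop demand D = ETc × 30 d = 3.4884 × 30 = 104.652 mm
D − Pe = 104.652 − 58.1 = 46.552 mm

46.6 mm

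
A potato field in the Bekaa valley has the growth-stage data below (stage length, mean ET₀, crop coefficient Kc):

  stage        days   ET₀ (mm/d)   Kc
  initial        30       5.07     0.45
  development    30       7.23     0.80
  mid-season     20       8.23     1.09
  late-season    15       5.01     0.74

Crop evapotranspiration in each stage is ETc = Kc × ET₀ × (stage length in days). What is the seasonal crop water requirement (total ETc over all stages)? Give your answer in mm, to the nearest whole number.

477 mm

initial: 0.45 × 5.07 × 30 = 68.45 mm
development: 0.80 × 7.23 × 30 = 173.52 mm
mid-season: 1.09 × 8.23 × 20 = 179.41 mm
late-season: 0.74 × 5.01 × 15 = 55.61 mm
Seasonal total = 476.99 mm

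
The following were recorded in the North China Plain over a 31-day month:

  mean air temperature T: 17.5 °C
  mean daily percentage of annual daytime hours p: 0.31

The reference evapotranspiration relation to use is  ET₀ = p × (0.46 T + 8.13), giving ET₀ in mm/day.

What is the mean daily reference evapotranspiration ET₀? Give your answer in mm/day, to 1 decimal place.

5.0 mm/day

ET₀ = 0.31 × (0.46 × 17.5 + 8.13) = 0.31 × 16.180 = 5.0158 mm/d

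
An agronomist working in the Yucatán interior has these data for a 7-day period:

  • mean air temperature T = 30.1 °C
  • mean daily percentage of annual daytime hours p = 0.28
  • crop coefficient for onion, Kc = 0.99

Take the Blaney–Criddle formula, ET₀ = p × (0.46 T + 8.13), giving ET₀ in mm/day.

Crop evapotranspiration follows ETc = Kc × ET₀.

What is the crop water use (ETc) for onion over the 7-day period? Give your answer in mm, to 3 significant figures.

ET₀ = 0.28 × (0.46 × 30.1 + 8.13) = 0.28 × 21.976 = 6.1533 mm/d
ETc = Kc × ET₀ = 0.99 × 6.1533 = 6.0918 mm/d
Over 7 days: 6.0918 × 7 = 42.643 mm

42.6 mm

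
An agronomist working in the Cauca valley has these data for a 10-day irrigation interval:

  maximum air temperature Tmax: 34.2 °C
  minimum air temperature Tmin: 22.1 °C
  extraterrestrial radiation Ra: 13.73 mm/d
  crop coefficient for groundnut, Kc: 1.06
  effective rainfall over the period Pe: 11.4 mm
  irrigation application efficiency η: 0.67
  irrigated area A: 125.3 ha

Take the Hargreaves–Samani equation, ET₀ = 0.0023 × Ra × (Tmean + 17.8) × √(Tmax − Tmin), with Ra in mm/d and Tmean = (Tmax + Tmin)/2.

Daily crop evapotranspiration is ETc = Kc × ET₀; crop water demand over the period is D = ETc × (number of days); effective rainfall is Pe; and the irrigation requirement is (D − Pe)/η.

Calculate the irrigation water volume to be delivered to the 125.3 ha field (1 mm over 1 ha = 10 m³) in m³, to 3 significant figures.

Tmean = (34.2 + 22.1)/2 = 28.15 °C
ET₀ = 0.0023 × 13.73 × (28.15 + 17.8) × √12.1 = 0.0023 × 13.73 × 45.95 × 3.4785 = 5.0475 mm/d
ETc = Kc × ET₀ = 1.06 × 5.0475 = 5.3504 mm/d
Crop demand D = ETc × 10 d = 5.3504 × 10 = 53.504 mm
D − Pe = 53.504 − 11.4 = 42.104 mm
Gross irrigation = 42.104 / 0.67 = 62.842 mm
Volume = 62.842 mm × 125.3 ha × 10 = 78741.0 m³

78700 m³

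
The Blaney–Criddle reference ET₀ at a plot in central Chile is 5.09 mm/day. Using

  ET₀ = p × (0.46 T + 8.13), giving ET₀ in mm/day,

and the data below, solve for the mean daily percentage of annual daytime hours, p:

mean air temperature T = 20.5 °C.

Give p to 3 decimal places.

p = ET₀ / (0.46 T + 8.13) = 5.09 / (0.46 × 20.5 + 8.13) = 5.09 / 17.560 = 0.2899

0.290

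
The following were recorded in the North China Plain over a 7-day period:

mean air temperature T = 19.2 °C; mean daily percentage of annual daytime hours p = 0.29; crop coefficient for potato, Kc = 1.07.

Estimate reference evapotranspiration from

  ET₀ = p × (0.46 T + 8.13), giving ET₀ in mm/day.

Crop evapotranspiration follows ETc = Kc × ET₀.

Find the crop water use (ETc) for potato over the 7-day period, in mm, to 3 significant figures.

ET₀ = 0.29 × (0.46 × 19.2 + 8.13) = 0.29 × 16.962 = 4.9190 mm/d
ETc = Kc × ET₀ = 1.07 × 4.9190 = 5.2633 mm/d
Over 7 days: 5.2633 × 7 = 36.843 mm

36.8 mm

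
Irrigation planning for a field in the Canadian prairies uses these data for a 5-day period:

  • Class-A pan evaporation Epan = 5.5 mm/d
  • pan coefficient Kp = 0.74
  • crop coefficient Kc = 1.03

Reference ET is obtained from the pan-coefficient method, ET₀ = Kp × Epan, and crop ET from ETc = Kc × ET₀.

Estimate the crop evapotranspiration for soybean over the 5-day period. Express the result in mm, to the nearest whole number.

21 mm

ET₀ = 0.74 × 5.5 = 4.0700 mm/d
ETc = Kc × ET₀ = 1.03 × 4.0700 = 4.1921 mm/d
Over 5 days: 4.1921 × 5 = 20.961 mm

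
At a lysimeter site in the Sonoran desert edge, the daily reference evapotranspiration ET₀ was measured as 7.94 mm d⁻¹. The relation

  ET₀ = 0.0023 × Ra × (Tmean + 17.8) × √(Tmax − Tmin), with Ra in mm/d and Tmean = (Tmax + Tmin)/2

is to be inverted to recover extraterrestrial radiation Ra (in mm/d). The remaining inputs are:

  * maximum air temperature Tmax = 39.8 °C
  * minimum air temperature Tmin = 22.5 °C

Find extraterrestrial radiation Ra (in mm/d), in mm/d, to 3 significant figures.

Tmean = 31.15 °C; √ΔT = 4.1593
Ra = ET₀ / [0.0023 × (Tmean+17.8) × √ΔT] = 7.94 / (0.0023 × 48.95 × 4.1593) = 16.956 mm/d

17.0 mm/d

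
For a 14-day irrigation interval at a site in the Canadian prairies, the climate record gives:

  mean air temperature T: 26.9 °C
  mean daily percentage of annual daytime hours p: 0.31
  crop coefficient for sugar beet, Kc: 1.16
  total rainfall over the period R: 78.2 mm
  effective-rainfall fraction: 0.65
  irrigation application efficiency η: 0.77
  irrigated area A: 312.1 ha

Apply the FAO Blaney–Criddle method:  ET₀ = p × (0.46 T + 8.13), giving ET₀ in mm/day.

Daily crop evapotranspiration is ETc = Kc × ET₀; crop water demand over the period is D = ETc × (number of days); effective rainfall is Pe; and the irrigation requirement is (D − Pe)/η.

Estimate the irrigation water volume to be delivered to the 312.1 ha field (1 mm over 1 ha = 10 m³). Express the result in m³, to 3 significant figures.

212000 m³

ET₀ = 0.31 × (0.46 × 26.9 + 8.13) = 0.31 × 20.504 = 6.3562 mm/d
ETc = Kc × ET₀ = 1.16 × 6.3562 = 7.3732 mm/d
Crop demand D = ETc × 14 d = 7.3732 × 14 = 103.225 mm
Pe = 0.65 × 78.2 = 50.830 mm
D − Pe = 103.225 − 50.830 = 52.395 mm
Gross irrigation = 52.395 / 0.77 = 68.045 mm
Volume = 68.045 mm × 312.1 ha × 10 = 212368.4 m³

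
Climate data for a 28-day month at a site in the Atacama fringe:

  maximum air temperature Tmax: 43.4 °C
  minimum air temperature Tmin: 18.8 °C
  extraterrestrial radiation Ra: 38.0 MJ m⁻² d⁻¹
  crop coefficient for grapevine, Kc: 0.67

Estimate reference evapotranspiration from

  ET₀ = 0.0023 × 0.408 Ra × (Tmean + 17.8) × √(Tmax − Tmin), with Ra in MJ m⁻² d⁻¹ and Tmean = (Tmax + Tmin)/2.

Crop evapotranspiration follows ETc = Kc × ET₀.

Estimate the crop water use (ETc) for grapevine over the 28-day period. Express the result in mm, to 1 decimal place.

162.2 mm

Tmean = (43.4 + 18.8)/2 = 31.10 °C
0.408 Ra = 0.408 × 38.0 = 15.5040 mm/d equivalent
ET₀ = 0.0023 × 15.5040 × (31.10 + 17.8) × √24.6 = 0.0023 × 15.5040 × 48.90 × 4.9598 = 8.6486 mm/d
ETc = Kc × ET₀ = 0.67 × 8.6486 = 5.7946 mm/d
Over 28 days: 5.7946 × 28 = 162.249 mm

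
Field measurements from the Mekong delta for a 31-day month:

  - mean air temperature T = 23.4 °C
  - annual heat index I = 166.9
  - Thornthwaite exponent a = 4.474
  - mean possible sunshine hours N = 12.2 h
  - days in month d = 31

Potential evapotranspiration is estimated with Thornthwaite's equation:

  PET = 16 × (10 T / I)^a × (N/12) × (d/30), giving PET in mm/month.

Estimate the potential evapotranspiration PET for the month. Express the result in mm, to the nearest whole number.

76 mm

10T/I = 10 × 23.4 / 166.9 = 1.4020
(10T/I)^a = 1.4020^4.474 = 4.5347
Uncorrected PET = 16 × 4.5347 = 72.555 mm
Correction = (N/12)(d/30) = (12.2/12)(31/30) = 1.0506
PET = 72.555 × 1.0506 = 76.226 mm/month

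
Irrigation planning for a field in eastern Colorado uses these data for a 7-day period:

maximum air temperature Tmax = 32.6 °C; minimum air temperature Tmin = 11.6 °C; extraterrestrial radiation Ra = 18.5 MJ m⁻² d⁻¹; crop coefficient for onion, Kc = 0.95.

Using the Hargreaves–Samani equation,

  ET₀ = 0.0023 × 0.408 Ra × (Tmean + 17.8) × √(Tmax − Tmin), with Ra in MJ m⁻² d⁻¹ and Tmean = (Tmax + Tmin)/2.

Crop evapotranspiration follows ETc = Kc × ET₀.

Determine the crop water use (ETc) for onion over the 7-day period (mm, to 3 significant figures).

21.1 mm

Tmean = (32.6 + 11.6)/2 = 22.10 °C
0.408 Ra = 0.408 × 18.5 = 7.5480 mm/d equivalent
ET₀ = 0.0023 × 7.5480 × (22.10 + 17.8) × √21.0 = 0.0023 × 7.5480 × 39.90 × 4.5826 = 3.1743 mm/d
ETc = Kc × ET₀ = 0.95 × 3.1743 = 3.0156 mm/d
Over 7 days: 3.0156 × 7 = 21.109 mm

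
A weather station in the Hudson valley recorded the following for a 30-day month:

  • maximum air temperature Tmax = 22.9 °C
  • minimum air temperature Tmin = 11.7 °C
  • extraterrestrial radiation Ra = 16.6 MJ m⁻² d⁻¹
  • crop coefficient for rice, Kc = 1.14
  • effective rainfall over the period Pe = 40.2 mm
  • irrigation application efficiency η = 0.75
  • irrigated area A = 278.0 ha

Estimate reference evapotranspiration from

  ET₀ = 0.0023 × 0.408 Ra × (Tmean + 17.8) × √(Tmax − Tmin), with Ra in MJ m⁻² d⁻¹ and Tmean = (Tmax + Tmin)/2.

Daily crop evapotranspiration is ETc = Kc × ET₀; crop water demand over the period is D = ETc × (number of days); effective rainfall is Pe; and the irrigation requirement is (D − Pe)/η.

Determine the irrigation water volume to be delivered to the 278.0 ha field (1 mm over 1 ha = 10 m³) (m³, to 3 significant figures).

Tmean = (22.9 + 11.7)/2 = 17.30 °C
0.408 Ra = 0.408 × 16.6 = 6.7728 mm/d equivalent
ET₀ = 0.0023 × 6.7728 × (17.30 + 17.8) × √11.2 = 0.0023 × 6.7728 × 35.10 × 3.3466 = 1.8298 mm/d
ETc = Kc × ET₀ = 1.14 × 1.8298 = 2.0860 mm/d
Crop demand D = ETc × 30 d = 2.0860 × 30 = 62.580 mm
D − Pe = 62.580 − 40.2 = 22.380 mm
Gross irrigation = 22.380 / 0.75 = 29.840 mm
Volume = 29.840 mm × 278.0 ha × 10 = 82955.2 m³

83000 m³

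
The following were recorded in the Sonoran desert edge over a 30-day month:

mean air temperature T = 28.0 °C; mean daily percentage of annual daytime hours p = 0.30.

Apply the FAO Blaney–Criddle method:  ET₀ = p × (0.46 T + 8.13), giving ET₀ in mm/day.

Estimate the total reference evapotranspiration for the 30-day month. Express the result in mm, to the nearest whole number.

189 mm

ET₀ = 0.30 × (0.46 × 28.0 + 8.13) = 0.30 × 21.010 = 6.3030 mm/d
Monthly total = 6.3030 × 30 = 189.090 mm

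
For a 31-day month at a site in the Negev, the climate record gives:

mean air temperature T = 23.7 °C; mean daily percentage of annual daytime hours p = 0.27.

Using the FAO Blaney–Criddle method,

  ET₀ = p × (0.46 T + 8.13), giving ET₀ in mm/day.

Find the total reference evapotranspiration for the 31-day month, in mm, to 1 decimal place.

159.3 mm

ET₀ = 0.27 × (0.46 × 23.7 + 8.13) = 0.27 × 19.032 = 5.1386 mm/d
Monthly total = 5.1386 × 31 = 159.297 mm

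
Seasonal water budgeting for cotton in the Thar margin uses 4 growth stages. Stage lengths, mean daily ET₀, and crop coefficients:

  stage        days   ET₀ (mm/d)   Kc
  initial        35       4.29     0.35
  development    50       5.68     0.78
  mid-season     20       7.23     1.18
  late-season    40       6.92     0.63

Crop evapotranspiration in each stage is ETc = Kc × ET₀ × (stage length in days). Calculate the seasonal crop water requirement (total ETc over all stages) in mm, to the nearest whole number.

619 mm

initial: 0.35 × 4.29 × 35 = 52.55 mm
development: 0.78 × 5.68 × 50 = 221.52 mm
mid-season: 1.18 × 7.23 × 20 = 170.63 mm
late-season: 0.63 × 6.92 × 40 = 174.38 mm
Seasonal total = 619.08 mm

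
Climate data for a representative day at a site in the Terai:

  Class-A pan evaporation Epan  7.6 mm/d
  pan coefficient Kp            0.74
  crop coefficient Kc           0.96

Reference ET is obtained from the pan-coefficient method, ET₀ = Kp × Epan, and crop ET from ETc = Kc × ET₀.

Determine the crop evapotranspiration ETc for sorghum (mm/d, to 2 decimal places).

5.40 mm/d

ET₀ = 0.74 × 7.6 = 5.6240 mm/d
ETc = Kc × ET₀ = 0.96 × 5.6240 = 5.3990 mm/d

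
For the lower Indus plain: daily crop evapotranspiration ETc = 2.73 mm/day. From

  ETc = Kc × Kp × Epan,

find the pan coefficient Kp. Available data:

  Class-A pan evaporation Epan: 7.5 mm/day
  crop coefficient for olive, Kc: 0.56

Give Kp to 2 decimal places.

0.65

ETc = Kc × Kp × Epan  ⇒  Kp = ETc / (Kc × Epan)
Kp = 2.73 / (0.56 × 7.5) = 2.73 / 4.200 = 0.6500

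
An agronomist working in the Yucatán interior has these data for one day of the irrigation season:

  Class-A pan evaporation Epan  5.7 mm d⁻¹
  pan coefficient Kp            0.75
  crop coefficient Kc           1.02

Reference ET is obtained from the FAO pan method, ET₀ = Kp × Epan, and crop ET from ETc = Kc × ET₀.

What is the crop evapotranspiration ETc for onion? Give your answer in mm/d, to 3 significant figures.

4.36 mm/d

ET₀ = 0.75 × 5.7 = 4.2750 mm/d
ETc = Kc × ET₀ = 1.02 × 4.2750 = 4.3605 mm/d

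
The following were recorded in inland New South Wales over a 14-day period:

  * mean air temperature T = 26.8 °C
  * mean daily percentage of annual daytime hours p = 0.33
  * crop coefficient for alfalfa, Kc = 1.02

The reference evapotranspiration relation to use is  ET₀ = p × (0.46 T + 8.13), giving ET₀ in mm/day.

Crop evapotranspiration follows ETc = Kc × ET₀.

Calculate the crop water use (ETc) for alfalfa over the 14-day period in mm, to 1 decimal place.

ET₀ = 0.33 × (0.46 × 26.8 + 8.13) = 0.33 × 20.458 = 6.7511 mm/d
ETc = Kc × ET₀ = 1.02 × 6.7511 = 6.8861 mm/d
Over 14 days: 6.8861 × 14 = 96.405 mm

96.4 mm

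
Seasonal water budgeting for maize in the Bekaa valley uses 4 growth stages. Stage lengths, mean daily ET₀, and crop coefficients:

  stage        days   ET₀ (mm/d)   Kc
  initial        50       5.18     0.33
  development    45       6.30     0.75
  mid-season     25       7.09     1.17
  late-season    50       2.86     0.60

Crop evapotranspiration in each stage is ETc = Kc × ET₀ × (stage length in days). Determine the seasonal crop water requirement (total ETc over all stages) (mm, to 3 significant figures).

initial: 0.33 × 5.18 × 50 = 85.47 mm
development: 0.75 × 6.30 × 45 = 212.63 mm
mid-season: 1.17 × 7.09 × 25 = 207.38 mm
late-season: 0.60 × 2.86 × 50 = 85.80 mm
Seasonal total = 591.28 mm

591 mm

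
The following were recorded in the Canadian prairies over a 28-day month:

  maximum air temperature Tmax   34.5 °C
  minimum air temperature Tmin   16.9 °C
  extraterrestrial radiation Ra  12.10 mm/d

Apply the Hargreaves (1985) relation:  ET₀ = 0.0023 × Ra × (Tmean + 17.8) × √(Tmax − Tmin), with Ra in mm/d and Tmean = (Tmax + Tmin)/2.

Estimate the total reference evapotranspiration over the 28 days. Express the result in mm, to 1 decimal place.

142.2 mm

Tmean = (34.5 + 16.9)/2 = 25.70 °C
ET₀ = 0.0023 × 12.10 × (25.70 + 17.8) × √17.6 = 0.0023 × 12.10 × 43.50 × 4.1952 = 5.0787 mm/d
Over 28 days: 5.0787 × 28 = 142.204 mm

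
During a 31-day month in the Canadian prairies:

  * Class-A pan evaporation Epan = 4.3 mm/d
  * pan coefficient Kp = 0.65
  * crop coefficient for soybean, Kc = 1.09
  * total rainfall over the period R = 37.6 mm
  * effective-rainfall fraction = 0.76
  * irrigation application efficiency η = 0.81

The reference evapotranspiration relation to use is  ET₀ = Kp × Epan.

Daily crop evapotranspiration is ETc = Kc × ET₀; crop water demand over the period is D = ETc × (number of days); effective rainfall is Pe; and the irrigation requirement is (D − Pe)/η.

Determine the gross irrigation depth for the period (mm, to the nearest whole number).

ET₀ = 0.65 × 4.3 = 2.7950 mm/d
ETc = Kc × ET₀ = 1.09 × 2.7950 = 3.0466 mm/d
Crop demand D = ETc × 31 d = 3.0466 × 31 = 94.445 mm
Pe = 0.76 × 37.6 = 28.576 mm
D − Pe = 94.445 − 28.576 = 65.869 mm
Gross irrigation = 65.869 / 0.81 = 81.320 mm

81 mm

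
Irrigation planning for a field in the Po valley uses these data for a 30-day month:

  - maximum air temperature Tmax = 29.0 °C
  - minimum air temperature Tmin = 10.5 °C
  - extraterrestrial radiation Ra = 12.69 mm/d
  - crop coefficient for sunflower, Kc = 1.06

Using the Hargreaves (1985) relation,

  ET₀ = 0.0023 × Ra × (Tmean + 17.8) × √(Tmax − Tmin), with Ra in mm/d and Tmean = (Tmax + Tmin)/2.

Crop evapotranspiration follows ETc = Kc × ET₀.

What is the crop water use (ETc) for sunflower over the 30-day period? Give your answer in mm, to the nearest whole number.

Tmean = (29.0 + 10.5)/2 = 19.75 °C
ET₀ = 0.0023 × 12.69 × (19.75 + 17.8) × √18.5 = 0.0023 × 12.69 × 37.55 × 4.3012 = 4.7140 mm/d
ETc = Kc × ET₀ = 1.06 × 4.7140 = 4.9968 mm/d
Over 30 days: 4.9968 × 30 = 149.904 mm

150 mm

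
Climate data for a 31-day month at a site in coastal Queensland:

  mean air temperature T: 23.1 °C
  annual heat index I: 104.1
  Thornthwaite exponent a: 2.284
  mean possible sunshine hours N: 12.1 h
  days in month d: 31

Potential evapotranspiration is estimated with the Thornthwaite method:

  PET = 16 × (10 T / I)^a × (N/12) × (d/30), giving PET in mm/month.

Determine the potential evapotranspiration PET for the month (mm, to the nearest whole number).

10T/I = 10 × 23.1 / 104.1 = 2.2190
(10T/I)^a = 2.2190^2.284 = 6.1748
Uncorrected PET = 16 × 6.1748 = 98.797 mm
Correction = (N/12)(d/30) = (12.1/12)(31/30) = 1.0419
PET = 98.797 × 1.0419 = 102.937 mm/month

103 mm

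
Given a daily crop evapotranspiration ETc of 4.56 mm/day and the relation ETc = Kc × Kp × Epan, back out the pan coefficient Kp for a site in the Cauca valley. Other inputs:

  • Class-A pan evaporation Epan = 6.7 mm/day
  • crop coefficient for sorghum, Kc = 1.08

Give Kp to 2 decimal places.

ETc = Kc × Kp × Epan  ⇒  Kp = ETc / (Kc × Epan)
Kp = 4.56 / (1.08 × 6.7) = 4.56 / 7.236 = 0.6302

0.63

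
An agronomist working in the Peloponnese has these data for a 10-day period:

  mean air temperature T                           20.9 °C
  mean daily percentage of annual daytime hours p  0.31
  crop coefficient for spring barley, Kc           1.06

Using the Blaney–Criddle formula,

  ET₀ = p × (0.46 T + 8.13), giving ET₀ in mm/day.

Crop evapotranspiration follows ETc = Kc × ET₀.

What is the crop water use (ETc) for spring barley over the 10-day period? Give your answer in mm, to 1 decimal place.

58.3 mm

ET₀ = 0.31 × (0.46 × 20.9 + 8.13) = 0.31 × 17.744 = 5.5006 mm/d
ETc = Kc × ET₀ = 1.06 × 5.5006 = 5.8306 mm/d
Over 10 days: 5.8306 × 10 = 58.306 mm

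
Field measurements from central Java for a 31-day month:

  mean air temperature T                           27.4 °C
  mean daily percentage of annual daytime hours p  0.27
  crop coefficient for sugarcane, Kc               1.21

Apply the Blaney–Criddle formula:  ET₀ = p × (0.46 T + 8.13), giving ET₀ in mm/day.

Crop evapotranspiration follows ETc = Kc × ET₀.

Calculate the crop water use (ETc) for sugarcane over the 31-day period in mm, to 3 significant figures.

210 mm

ET₀ = 0.27 × (0.46 × 27.4 + 8.13) = 0.27 × 20.734 = 5.5982 mm/d
ETc = Kc × ET₀ = 1.21 × 5.5982 = 6.7738 mm/d
Over 31 days: 6.7738 × 31 = 209.988 mm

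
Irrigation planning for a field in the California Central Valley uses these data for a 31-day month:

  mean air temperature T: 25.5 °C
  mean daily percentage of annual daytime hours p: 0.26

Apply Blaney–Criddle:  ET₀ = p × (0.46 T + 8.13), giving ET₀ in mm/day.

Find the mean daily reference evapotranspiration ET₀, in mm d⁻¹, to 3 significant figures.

ET₀ = 0.26 × (0.46 × 25.5 + 8.13) = 0.26 × 19.860 = 5.1636 mm/d

5.16 mm d⁻¹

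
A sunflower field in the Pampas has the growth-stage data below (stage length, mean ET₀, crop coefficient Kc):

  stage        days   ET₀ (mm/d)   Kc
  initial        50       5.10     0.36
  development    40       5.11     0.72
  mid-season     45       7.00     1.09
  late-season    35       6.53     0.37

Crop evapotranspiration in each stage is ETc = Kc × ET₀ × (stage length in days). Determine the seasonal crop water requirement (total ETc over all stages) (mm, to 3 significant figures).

667 mm

initial: 0.36 × 5.10 × 50 = 91.80 mm
development: 0.72 × 5.11 × 40 = 147.17 mm
mid-season: 1.09 × 7.00 × 45 = 343.35 mm
late-season: 0.37 × 6.53 × 35 = 84.56 mm
Seasonal total = 666.88 mm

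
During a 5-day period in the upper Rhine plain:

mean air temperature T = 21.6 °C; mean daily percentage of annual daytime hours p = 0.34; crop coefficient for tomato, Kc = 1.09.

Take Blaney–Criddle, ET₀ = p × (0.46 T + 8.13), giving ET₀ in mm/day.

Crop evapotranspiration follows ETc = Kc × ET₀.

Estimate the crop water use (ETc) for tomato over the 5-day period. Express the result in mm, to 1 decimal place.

ET₀ = 0.34 × (0.46 × 21.6 + 8.13) = 0.34 × 18.066 = 6.1424 mm/d
ETc = Kc × ET₀ = 1.09 × 6.1424 = 6.6952 mm/d
Over 5 days: 6.6952 × 5 = 33.476 mm

33.5 mm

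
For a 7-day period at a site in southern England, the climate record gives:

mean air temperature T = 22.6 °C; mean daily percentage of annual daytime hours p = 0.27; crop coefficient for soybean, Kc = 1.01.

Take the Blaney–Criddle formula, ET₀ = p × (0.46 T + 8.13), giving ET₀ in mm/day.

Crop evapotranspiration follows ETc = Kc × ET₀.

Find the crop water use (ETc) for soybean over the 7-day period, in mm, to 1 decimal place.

ET₀ = 0.27 × (0.46 × 22.6 + 8.13) = 0.27 × 18.526 = 5.0020 mm/d
ETc = Kc × ET₀ = 1.01 × 5.0020 = 5.0520 mm/d
Over 7 days: 5.0520 × 7 = 35.364 mm

35.4 mm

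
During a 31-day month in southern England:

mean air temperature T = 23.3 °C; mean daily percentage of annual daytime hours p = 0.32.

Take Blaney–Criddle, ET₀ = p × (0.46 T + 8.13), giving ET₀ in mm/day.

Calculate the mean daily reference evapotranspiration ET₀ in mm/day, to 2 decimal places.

ET₀ = 0.32 × (0.46 × 23.3 + 8.13) = 0.32 × 18.848 = 6.0314 mm/d

6.03 mm/day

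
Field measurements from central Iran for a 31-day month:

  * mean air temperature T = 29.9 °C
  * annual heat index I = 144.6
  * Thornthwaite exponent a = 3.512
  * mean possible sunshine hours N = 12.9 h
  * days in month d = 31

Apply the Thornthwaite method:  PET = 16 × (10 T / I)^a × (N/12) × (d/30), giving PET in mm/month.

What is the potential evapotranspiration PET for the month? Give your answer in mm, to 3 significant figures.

10T/I = 10 × 29.9 / 144.6 = 2.0678
(10T/I)^a = 2.0678^3.512 = 12.8253
Uncorrected PET = 16 × 12.8253 = 205.205 mm
Correction = (N/12)(d/30) = (12.9/12)(31/30) = 1.1108
PET = 205.205 × 1.1108 = 227.942 mm/month

228 mm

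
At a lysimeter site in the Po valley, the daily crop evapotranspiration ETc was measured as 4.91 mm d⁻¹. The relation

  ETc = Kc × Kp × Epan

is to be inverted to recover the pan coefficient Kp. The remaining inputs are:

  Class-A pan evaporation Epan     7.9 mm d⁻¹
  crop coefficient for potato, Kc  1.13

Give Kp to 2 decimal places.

0.55

ETc = Kc × Kp × Epan  ⇒  Kp = ETc / (Kc × Epan)
Kp = 4.91 / (1.13 × 7.9) = 4.91 / 8.927 = 0.5500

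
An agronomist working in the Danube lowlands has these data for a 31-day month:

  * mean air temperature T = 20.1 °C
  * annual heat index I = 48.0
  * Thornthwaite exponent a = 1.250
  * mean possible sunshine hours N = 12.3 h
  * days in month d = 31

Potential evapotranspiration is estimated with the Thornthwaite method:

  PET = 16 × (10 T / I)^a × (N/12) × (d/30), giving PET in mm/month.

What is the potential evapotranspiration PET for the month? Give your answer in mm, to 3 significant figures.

102 mm

10T/I = 10 × 20.1 / 48.0 = 4.1875
(10T/I)^a = 4.1875^1.250 = 5.9902
Uncorrected PET = 16 × 5.9902 = 95.843 mm
Correction = (N/12)(d/30) = (12.3/12)(31/30) = 1.0592
PET = 95.843 × 1.0592 = 101.517 mm/month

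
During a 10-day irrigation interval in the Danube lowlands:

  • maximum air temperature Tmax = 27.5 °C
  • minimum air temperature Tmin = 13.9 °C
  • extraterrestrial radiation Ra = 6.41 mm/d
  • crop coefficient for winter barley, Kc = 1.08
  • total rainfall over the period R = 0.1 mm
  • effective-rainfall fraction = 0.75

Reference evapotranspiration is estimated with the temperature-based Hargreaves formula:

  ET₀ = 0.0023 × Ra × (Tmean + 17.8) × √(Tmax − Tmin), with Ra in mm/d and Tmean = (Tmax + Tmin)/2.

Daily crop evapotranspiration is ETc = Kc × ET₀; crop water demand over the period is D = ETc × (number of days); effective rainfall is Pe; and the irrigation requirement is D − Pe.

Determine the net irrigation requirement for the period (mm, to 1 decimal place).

Tmean = (27.5 + 13.9)/2 = 20.70 °C
ET₀ = 0.0023 × 6.41 × (20.70 + 17.8) × √13.6 = 0.0023 × 6.41 × 38.50 × 3.6878 = 2.0932 mm/d
ETc = Kc × ET₀ = 1.08 × 2.0932 = 2.2607 mm/d
Crop demand D = ETc × 10 d = 2.2607 × 10 = 22.607 mm
Pe = 0.75 × 0.1 = 0.075 mm
D − Pe = 22.607 − 0.075 = 22.532 mm

22.5 mm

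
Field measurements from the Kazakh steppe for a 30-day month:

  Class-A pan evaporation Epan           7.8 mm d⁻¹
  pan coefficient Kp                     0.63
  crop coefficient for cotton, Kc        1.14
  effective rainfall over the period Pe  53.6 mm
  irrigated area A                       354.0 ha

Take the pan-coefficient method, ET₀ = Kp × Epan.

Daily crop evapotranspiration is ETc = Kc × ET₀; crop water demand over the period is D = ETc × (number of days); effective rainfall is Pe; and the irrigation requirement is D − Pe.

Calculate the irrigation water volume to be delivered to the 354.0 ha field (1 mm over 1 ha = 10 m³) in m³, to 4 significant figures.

405200 m³

ET₀ = 0.63 × 7.8 = 4.9140 mm/d
ETc = Kc × ET₀ = 1.14 × 4.9140 = 5.6020 mm/d
Crop demand D = ETc × 30 d = 5.6020 × 30 = 168.060 mm
D − Pe = 168.060 − 53.6 = 114.460 mm
Volume = 114.460 mm × 354.0 ha × 10 = 405188.4 m³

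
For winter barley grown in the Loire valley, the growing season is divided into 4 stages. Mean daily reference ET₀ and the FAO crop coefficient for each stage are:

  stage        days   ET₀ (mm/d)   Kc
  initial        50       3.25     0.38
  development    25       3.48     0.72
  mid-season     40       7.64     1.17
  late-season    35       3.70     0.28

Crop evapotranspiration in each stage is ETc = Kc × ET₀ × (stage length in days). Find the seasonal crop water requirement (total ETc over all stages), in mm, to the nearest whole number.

518 mm

initial: 0.38 × 3.25 × 50 = 61.75 mm
development: 0.72 × 3.48 × 25 = 62.64 mm
mid-season: 1.17 × 7.64 × 40 = 357.55 mm
late-season: 0.28 × 3.70 × 35 = 36.26 mm
Seasonal total = 518.20 mm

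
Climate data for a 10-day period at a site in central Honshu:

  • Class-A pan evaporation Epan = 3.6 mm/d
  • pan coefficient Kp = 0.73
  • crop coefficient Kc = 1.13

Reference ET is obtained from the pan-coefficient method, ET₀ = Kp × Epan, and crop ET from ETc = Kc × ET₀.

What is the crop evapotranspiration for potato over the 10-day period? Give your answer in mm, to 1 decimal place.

ET₀ = 0.73 × 3.6 = 2.6280 mm/d
ETc = Kc × ET₀ = 1.13 × 2.6280 = 2.9696 mm/d
Over 10 days: 2.9696 × 10 = 29.696 mm

29.7 mm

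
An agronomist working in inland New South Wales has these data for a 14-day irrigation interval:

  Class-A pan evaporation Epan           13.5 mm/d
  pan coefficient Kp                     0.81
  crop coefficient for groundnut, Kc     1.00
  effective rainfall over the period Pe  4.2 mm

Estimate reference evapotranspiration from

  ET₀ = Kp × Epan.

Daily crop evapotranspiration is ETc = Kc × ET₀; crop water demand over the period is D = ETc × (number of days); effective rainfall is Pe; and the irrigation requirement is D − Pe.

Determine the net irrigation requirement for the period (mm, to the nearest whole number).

149 mm

ET₀ = 0.81 × 13.5 = 10.9350 mm/d
ETc = Kc × ET₀ = 1.00 × 10.9350 = 10.9350 mm/d
Crop demand D = ETc × 14 d = 10.9350 × 14 = 153.090 mm
D − Pe = 153.090 − 4.2 = 148.890 mm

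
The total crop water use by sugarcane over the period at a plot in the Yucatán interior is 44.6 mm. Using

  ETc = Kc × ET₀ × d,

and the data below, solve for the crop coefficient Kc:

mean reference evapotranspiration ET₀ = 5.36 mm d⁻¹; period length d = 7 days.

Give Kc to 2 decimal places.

ETc = Kc × ET₀ × d  ⇒  Kc = ETc / (ET₀ × d)
Kc = 44.6 / (5.36 × 7) = 44.6 / 37.52 = 1.1887

1.19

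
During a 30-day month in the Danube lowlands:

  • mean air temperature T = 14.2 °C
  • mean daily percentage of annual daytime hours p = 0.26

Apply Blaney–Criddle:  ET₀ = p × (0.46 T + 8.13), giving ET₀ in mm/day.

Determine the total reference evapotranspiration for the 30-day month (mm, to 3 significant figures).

ET₀ = 0.26 × (0.46 × 14.2 + 8.13) = 0.26 × 14.662 = 3.8121 mm/d
Monthly total = 3.8121 × 30 = 114.363 mm

114 mm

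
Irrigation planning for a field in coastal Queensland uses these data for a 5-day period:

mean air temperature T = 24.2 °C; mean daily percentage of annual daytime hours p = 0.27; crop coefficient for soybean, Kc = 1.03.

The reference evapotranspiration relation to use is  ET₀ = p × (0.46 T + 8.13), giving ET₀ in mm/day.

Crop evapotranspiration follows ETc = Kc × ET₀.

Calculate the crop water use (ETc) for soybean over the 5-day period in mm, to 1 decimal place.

26.8 mm

ET₀ = 0.27 × (0.46 × 24.2 + 8.13) = 0.27 × 19.262 = 5.2007 mm/d
ETc = Kc × ET₀ = 1.03 × 5.2007 = 5.3567 mm/d
Over 5 days: 5.3567 × 5 = 26.784 mm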